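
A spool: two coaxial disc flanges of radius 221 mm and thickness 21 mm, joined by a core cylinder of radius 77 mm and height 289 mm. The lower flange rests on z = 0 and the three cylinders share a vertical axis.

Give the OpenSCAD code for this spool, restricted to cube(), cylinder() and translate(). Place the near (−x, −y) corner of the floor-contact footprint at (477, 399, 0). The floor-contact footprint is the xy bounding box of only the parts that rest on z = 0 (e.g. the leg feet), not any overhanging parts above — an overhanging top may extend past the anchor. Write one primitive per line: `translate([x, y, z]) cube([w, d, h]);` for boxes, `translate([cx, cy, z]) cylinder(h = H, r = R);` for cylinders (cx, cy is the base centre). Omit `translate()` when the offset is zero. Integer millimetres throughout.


translate([698, 620, 0]) cylinder(h = 21, r = 221);
translate([698, 620, 21]) cylinder(h = 289, r = 77);
translate([698, 620, 310]) cylinder(h = 21, r = 221);


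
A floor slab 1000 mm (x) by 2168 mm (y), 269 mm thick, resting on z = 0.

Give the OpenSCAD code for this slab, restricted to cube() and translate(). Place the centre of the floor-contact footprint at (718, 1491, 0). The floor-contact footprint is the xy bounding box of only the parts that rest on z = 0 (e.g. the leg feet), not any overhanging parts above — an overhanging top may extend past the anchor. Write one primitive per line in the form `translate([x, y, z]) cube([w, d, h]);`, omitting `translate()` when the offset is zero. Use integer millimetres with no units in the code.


translate([218, 407, 0]) cube([1000, 2168, 269]);


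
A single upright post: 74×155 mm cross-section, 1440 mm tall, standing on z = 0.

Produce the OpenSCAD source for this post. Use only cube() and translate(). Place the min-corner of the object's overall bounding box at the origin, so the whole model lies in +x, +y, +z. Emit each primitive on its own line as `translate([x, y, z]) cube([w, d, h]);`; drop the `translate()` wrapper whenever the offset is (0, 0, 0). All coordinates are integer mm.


cube([74, 155, 1440]);


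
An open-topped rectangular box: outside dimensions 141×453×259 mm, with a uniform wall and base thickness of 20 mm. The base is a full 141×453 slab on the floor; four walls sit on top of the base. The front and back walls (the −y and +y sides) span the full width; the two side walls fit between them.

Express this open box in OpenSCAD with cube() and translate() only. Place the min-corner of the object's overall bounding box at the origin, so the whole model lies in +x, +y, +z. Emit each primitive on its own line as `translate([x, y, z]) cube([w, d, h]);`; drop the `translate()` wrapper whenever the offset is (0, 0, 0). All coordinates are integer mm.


cube([141, 453, 20]);
translate([0, 0, 20]) cube([141, 20, 239]);
translate([0, 433, 20]) cube([141, 20, 239]);
translate([0, 20, 20]) cube([20, 413, 239]);
translate([121, 20, 20]) cube([20, 413, 239]);


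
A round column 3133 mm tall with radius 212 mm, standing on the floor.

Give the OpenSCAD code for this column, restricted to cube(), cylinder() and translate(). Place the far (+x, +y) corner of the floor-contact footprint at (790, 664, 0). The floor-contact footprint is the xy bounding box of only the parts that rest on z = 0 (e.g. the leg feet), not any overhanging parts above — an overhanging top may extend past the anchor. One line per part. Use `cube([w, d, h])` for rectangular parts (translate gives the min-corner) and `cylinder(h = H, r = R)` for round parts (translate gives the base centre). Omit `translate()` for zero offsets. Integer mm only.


translate([578, 452, 0]) cylinder(h = 3133, r = 212);


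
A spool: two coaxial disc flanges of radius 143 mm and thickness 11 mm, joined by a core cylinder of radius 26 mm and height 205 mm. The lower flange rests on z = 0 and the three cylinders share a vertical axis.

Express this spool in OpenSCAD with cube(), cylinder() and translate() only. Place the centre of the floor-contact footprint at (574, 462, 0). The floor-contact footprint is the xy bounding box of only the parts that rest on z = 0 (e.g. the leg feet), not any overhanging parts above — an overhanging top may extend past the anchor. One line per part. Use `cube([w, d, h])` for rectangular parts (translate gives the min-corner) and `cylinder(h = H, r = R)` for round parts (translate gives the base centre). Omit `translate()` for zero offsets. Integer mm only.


translate([574, 462, 0]) cylinder(h = 11, r = 143);
translate([574, 462, 11]) cylinder(h = 205, r = 26);
translate([574, 462, 216]) cylinder(h = 11, r = 143);


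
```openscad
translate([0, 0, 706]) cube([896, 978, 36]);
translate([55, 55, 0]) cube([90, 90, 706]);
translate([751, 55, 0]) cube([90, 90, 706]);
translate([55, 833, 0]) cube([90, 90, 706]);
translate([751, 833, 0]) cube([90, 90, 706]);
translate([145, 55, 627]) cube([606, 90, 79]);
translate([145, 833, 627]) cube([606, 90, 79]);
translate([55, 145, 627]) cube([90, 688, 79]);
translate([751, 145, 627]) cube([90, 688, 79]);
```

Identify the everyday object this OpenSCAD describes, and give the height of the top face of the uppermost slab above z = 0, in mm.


A table. The table height is 742 mm.

A 896×978×36 slab sits at z = 706 on four 90 mm square posts — a table. The top surface is at 706 + 36 = 742 mm.


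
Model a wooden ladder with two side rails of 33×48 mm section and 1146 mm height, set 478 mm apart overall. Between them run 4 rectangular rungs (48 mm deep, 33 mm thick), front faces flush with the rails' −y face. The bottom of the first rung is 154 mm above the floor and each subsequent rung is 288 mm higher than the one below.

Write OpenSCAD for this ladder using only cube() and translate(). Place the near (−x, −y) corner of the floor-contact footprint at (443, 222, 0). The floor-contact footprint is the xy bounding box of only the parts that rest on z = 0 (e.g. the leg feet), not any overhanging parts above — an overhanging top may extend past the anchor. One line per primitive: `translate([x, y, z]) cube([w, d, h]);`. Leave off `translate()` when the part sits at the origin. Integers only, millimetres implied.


translate([443, 222, 0]) cube([33, 48, 1146]);
translate([888, 222, 0]) cube([33, 48, 1146]);
translate([476, 222, 154]) cube([412, 48, 33]);
translate([476, 222, 442]) cube([412, 48, 33]);
translate([476, 222, 730]) cube([412, 48, 33]);
translate([476, 222, 1018]) cube([412, 48, 33]);


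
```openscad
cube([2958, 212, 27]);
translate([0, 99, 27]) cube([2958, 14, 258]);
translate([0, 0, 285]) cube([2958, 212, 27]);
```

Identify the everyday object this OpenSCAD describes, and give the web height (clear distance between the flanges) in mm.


An I-beam. The web height is 258 mm.

Two wide flanges with a thin centred web — an I-beam. Overall 312 mm minus two 27 mm flanges gives a web of 312 − 2·27 = 258 mm.


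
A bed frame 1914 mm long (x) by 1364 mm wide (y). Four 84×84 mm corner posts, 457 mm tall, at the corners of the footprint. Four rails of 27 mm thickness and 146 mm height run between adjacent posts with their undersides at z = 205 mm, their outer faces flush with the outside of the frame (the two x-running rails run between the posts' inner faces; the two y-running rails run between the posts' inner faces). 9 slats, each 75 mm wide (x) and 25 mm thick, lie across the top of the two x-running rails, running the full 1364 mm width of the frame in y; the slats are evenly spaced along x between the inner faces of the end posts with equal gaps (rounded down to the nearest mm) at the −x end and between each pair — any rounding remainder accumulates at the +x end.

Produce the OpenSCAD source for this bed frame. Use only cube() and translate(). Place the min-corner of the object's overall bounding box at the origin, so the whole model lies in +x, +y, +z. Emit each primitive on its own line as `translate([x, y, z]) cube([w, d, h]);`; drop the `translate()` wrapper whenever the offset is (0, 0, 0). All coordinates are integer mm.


// slat z = rail_z + rail_h = 205 + 146 = 351
// slat gap = ⌊(1746 − 9·75) / 10⌋ = 107
cube([84, 84, 457]);
translate([0, 1280, 0]) cube([84, 84, 457]);
translate([1830, 0, 0]) cube([84, 84, 457]);
translate([1830, 1280, 0]) cube([84, 84, 457]);
translate([84, 0, 205]) cube([1746, 27, 146]);
translate([84, 1337, 205]) cube([1746, 27, 146]);
translate([0, 84, 205]) cube([27, 1196, 146]);
translate([1887, 84, 205]) cube([27, 1196, 146]);
translate([191, 0, 351]) cube([75, 1364, 25]);
translate([373, 0, 351]) cube([75, 1364, 25]);
translate([555, 0, 351]) cube([75, 1364, 25]);
translate([737, 0, 351]) cube([75, 1364, 25]);
translate([919, 0, 351]) cube([75, 1364, 25]);
translate([1101, 0, 351]) cube([75, 1364, 25]);
translate([1283, 0, 351]) cube([75, 1364, 25]);
translate([1465, 0, 351]) cube([75, 1364, 25]);
translate([1647, 0, 351]) cube([75, 1364, 25]);


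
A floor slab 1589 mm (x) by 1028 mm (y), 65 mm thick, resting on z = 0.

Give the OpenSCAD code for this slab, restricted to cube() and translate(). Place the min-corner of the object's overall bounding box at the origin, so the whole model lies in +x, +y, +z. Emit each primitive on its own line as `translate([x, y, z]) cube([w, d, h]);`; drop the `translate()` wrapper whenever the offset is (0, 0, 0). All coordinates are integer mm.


cube([1589, 1028, 65]);


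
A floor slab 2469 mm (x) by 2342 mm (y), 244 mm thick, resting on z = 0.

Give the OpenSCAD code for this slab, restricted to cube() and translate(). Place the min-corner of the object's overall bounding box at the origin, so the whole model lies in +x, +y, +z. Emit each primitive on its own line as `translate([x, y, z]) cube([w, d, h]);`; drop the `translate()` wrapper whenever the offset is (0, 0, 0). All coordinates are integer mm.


cube([2469, 2342, 244]);


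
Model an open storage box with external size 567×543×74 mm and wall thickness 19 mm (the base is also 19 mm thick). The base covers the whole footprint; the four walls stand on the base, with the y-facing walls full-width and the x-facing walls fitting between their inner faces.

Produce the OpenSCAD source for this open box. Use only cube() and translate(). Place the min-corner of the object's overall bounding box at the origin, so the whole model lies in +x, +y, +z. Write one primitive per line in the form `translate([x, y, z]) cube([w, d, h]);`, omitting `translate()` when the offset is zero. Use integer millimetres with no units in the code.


cube([567, 543, 19]);
translate([0, 0, 19]) cube([567, 19, 55]);
translate([0, 524, 19]) cube([567, 19, 55]);
translate([0, 19, 19]) cube([19, 505, 55]);
translate([548, 19, 19]) cube([19, 505, 55]);


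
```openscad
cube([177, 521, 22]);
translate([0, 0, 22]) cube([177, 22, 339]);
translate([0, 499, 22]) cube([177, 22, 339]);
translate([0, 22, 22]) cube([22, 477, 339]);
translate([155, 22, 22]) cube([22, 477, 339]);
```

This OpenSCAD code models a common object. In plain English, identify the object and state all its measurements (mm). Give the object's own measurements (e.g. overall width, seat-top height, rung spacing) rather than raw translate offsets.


An open-topped rectangular box: outside dimensions 177×521×361 mm, with a uniform wall and base thickness of 22 mm. The base is a full 177×521 slab on the floor; four walls sit on top of the base. The front and back walls (the −y and +y sides) span the full width; the two side walls fit between them.


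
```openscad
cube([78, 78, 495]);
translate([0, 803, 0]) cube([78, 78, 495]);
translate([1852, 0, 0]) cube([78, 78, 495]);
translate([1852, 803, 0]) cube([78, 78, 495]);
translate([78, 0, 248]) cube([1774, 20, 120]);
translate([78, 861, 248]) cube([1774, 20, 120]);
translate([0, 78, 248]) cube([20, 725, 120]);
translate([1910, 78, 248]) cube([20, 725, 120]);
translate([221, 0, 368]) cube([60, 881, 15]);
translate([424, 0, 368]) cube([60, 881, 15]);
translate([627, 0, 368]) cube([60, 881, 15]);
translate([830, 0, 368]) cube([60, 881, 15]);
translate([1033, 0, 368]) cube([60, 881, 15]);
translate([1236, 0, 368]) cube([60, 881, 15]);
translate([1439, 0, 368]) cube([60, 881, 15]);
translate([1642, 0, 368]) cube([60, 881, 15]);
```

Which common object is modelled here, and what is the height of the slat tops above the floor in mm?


A bed frame. The slat-top height is 383 mm.

Four posts, four rails, and a row of slats — a bed frame. Slats sit on the rails at z = 248 + 120 = 368; with slat thickness 15, the top is 383 mm.


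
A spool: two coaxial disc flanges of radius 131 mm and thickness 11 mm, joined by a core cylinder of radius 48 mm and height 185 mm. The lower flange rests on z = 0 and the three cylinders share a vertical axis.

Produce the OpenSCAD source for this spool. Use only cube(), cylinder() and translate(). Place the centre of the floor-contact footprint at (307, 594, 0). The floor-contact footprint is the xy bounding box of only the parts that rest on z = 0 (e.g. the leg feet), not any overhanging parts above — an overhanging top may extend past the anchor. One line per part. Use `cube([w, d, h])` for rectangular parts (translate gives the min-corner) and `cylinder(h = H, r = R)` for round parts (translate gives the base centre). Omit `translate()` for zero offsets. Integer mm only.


translate([307, 594, 0]) cylinder(h = 11, r = 131);
translate([307, 594, 11]) cylinder(h = 185, r = 48);
translate([307, 594, 196]) cylinder(h = 11, r = 131);


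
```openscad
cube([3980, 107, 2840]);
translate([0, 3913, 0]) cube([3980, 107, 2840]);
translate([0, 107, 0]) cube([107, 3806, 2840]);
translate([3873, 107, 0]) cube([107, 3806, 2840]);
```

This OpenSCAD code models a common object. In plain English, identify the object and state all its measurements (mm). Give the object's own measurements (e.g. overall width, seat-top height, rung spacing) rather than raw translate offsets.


The wall frame of a small rectangular building: four walls, each 2840 mm tall and 107 mm thick, enclosing a footprint 3980 mm (x) by 4020 mm (y) outside-to-outside, with no floor or roof. The front and back walls (the −y and +y sides) span the full width; the two side walls fit between them.


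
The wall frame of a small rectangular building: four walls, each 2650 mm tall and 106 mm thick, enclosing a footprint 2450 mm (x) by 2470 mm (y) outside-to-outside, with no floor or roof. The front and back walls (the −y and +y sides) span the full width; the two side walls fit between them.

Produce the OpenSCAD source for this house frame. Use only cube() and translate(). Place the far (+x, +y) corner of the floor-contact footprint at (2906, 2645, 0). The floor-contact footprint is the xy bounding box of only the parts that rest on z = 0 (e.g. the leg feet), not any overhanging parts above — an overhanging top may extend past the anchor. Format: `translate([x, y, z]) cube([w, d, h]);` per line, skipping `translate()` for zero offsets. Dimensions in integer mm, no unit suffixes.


translate([456, 175, 0]) cube([2450, 106, 2650]);
translate([456, 2539, 0]) cube([2450, 106, 2650]);
translate([456, 281, 0]) cube([106, 2258, 2650]);
translate([2800, 281, 0]) cube([106, 2258, 2650]);


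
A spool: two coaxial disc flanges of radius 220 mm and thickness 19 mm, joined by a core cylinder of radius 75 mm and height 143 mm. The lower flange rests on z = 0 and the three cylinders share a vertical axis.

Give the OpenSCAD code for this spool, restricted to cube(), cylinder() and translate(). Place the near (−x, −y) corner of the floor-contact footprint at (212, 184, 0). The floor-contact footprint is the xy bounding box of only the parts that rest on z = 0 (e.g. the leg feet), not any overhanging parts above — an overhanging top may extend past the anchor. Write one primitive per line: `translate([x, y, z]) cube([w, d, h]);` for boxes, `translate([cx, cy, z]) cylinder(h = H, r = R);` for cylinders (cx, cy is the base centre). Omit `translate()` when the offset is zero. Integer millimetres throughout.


translate([432, 404, 0]) cylinder(h = 19, r = 220);
translate([432, 404, 19]) cylinder(h = 143, r = 75);
translate([432, 404, 162]) cylinder(h = 19, r = 220);


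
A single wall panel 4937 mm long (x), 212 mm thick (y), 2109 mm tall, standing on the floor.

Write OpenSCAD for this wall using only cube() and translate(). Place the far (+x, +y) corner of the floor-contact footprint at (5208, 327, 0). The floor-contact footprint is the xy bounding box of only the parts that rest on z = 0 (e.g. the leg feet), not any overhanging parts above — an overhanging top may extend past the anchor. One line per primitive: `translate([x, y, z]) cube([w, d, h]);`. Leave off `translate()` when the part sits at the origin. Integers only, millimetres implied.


translate([271, 115, 0]) cube([4937, 212, 2109]);


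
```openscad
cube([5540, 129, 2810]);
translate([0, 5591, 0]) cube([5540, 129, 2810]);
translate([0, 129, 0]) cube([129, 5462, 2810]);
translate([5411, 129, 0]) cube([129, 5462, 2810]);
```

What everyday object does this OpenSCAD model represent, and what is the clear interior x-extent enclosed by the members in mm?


A house (or room) frame. The interior width is 5282 mm.

Four 2810 mm walls enclosing a rectangle with no floor or roof — a room or house frame. Outside width is 5540 mm and wall thickness is 129 mm, so the interior width is 5540 − 2 × 129 = 5282 mm.


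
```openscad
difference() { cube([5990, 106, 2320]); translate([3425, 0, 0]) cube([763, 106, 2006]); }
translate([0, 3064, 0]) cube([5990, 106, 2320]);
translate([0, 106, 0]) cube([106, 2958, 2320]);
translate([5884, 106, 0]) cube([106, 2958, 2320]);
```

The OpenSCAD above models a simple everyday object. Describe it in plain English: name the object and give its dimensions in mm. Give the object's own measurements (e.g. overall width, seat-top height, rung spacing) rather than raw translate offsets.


A single room: four walls, each 2320 mm tall and 106 mm thick, enclosing an outside footprint 5990×3170 mm (x × y), no floor or roof. The front and back walls (−y and +y sides) run the full x-width; the side walls fit between their inner faces. A door opening 763 mm wide and 2006 mm tall is cut through the front wall from the floor up, its −x edge 3425 mm from the wall's −x end.


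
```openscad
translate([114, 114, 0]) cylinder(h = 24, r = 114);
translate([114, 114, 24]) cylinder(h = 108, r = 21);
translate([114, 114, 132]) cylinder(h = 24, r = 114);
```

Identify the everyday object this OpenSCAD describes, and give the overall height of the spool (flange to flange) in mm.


A spool. The overall height is 156 mm.

Three coaxial cylinders, large–small–large — a spool. Two 24 mm flanges and a 108 mm core give 24 + 108 + 24 = 156 mm.


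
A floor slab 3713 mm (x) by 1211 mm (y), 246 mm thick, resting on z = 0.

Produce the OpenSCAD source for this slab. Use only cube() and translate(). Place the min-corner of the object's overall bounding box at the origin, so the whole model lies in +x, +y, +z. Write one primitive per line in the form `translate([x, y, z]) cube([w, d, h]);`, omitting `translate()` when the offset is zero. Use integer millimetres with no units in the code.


cube([3713, 1211, 246]);


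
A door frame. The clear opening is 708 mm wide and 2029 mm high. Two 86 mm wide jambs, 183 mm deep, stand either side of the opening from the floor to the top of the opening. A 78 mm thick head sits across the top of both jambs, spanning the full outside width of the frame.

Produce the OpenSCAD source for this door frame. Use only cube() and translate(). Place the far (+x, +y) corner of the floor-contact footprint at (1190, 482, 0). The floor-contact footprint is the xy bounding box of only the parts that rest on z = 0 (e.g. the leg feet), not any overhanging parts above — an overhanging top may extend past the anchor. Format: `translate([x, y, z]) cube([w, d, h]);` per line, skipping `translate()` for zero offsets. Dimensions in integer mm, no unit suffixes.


translate([310, 299, 0]) cube([86, 183, 2029]);
translate([1104, 299, 0]) cube([86, 183, 2029]);
translate([310, 299, 2029]) cube([880, 183, 78]);


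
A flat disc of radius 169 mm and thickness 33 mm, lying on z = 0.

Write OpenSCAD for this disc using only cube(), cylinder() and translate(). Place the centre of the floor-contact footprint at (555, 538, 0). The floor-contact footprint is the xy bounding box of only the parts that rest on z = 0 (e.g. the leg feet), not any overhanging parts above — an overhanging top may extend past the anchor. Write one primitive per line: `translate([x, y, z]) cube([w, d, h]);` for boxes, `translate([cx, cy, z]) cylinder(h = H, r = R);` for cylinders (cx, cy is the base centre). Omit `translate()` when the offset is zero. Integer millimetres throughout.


translate([555, 538, 0]) cylinder(h = 33, r = 169);


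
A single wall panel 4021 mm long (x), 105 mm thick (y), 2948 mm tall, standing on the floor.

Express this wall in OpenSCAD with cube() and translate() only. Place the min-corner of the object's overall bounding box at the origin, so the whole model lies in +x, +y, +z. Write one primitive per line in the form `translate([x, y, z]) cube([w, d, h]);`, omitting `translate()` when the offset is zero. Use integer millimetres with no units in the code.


cube([4021, 105, 2948]);


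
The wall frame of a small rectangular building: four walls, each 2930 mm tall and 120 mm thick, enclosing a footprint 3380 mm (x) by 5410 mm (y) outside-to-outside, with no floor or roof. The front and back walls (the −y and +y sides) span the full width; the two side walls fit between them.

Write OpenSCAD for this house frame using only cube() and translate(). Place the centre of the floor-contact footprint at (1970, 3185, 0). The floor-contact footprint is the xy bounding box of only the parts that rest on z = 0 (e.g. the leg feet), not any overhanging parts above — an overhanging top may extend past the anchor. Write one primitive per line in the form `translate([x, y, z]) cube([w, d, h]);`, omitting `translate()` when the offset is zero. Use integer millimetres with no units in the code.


translate([280, 480, 0]) cube([3380, 120, 2930]);
translate([280, 5770, 0]) cube([3380, 120, 2930]);
translate([280, 600, 0]) cube([120, 5170, 2930]);
translate([3540, 600, 0]) cube([120, 5170, 2930]);


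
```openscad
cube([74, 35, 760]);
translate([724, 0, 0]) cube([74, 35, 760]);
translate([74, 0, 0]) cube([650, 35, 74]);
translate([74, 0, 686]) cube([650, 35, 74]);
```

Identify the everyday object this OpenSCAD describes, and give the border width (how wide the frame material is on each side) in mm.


A picture frame. The border width is 74 mm.

Four thin pieces enclosing a rectangular opening — a picture frame. The two full-height stiles are 760 mm tall; the top rail sits at z = 686 and is 74 mm tall, so the border above the opening is 760 − 686 = 74 mm, matching the stile x-width.


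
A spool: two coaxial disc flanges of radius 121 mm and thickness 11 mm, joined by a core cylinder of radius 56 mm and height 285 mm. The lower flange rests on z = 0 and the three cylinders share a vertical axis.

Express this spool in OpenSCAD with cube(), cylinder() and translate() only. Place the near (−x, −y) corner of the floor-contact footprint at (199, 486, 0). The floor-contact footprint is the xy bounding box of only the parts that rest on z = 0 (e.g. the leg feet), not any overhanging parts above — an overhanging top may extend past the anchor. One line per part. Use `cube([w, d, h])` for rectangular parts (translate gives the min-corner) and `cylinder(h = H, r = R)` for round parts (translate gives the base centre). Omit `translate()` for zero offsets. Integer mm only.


translate([320, 607, 0]) cylinder(h = 11, r = 121);
translate([320, 607, 11]) cylinder(h = 285, r = 56);
translate([320, 607, 296]) cylinder(h = 11, r = 121);


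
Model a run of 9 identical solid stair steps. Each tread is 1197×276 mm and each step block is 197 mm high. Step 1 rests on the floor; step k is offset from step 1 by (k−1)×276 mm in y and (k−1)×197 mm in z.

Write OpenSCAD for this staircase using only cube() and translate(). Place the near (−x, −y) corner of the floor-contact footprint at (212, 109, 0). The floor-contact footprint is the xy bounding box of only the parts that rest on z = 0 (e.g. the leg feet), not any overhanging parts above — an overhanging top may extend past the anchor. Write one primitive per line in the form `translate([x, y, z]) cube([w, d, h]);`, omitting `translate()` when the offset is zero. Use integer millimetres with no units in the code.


translate([212, 109, 0]) cube([1197, 276, 197]);
translate([212, 385, 197]) cube([1197, 276, 197]);
translate([212, 661, 394]) cube([1197, 276, 197]);
translate([212, 937, 591]) cube([1197, 276, 197]);
translate([212, 1213, 788]) cube([1197, 276, 197]);
translate([212, 1489, 985]) cube([1197, 276, 197]);
translate([212, 1765, 1182]) cube([1197, 276, 197]);
translate([212, 2041, 1379]) cube([1197, 276, 197]);
translate([212, 2317, 1576]) cube([1197, 276, 197]);


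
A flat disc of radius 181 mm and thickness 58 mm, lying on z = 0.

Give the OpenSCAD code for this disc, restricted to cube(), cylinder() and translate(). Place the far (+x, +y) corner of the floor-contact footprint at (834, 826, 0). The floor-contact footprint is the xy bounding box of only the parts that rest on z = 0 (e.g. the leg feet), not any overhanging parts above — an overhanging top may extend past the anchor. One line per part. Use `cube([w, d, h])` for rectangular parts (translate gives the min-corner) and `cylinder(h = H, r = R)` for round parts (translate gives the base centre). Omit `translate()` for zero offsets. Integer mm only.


translate([653, 645, 0]) cylinder(h = 58, r = 181);


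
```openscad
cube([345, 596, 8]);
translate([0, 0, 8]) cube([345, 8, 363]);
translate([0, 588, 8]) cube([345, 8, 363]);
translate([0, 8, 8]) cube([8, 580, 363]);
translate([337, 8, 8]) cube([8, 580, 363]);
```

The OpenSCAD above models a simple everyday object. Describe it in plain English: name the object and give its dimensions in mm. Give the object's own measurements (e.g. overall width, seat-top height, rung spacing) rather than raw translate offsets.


An open-topped rectangular box: outside dimensions 345×596×371 mm, with a uniform wall and base thickness of 8 mm. The base is a full 345×596 slab on the floor; four walls sit on top of the base. The front and back walls (the −y and +y sides) span the full width; the two side walls fit between them.


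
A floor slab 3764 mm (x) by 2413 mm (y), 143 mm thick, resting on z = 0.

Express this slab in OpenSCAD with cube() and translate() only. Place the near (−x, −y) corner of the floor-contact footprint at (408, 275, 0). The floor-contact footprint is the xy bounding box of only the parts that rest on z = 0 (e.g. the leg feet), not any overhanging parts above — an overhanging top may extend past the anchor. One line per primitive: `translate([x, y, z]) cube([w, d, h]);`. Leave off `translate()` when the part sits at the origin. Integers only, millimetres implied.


translate([408, 275, 0]) cube([3764, 2413, 143]);


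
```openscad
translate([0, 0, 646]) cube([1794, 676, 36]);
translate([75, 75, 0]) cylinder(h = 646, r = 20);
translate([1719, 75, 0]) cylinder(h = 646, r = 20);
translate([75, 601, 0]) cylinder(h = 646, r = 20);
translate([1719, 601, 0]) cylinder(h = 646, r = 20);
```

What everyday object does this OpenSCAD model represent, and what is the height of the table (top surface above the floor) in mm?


A table. The table height is 682 mm.

A 1794×676×36 slab sits at z = 646 on four Ø40 mm round legs — a table. The top surface is at 646 + 36 = 682 mm.


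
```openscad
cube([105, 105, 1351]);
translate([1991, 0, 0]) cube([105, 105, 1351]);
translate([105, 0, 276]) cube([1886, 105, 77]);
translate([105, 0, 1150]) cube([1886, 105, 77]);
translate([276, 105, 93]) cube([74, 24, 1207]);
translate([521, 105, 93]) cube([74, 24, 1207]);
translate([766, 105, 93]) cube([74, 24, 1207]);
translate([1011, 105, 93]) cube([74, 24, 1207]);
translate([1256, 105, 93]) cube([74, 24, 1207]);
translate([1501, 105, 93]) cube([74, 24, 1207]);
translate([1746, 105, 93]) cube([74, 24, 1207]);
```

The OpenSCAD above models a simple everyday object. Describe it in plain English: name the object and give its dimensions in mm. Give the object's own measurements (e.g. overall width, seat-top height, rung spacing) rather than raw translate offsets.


A fence section. Two 105×105 mm posts, 1351 mm tall, stand on the floor with a clear span of 1886 mm between their inner faces. Two horizontal rails of 105×77 mm section span the gap between the posts with their undersides at z = 276 mm and z = 1150 mm, flush with the posts' −y face. 7 pickets, each 74 mm wide, 24 mm thick and 1207 mm tall, are fixed to the +y face of the rails with their bottoms at z = 93 mm, spaced across the span with a 171 mm gap after the −x post and between neighbouring pickets and before the +x post.


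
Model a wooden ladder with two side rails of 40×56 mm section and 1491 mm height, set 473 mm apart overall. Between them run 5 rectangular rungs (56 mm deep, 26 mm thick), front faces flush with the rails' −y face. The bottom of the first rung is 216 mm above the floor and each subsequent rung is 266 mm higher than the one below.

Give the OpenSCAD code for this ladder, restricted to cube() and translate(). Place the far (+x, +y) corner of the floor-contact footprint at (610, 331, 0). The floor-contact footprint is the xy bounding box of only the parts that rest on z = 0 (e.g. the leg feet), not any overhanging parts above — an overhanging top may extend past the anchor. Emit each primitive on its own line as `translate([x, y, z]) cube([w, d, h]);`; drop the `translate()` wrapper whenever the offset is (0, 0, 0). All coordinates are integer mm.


translate([137, 275, 0]) cube([40, 56, 1491]);
translate([570, 275, 0]) cube([40, 56, 1491]);
translate([177, 275, 216]) cube([393, 56, 26]);
translate([177, 275, 482]) cube([393, 56, 26]);
translate([177, 275, 748]) cube([393, 56, 26]);
translate([177, 275, 1014]) cube([393, 56, 26]);
translate([177, 275, 1280]) cube([393, 56, 26]);


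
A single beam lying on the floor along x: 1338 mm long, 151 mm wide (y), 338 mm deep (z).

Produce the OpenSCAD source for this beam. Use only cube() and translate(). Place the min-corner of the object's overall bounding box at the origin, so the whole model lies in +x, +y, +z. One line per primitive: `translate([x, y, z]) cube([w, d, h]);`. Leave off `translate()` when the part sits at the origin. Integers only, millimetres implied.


cube([1338, 151, 338]);


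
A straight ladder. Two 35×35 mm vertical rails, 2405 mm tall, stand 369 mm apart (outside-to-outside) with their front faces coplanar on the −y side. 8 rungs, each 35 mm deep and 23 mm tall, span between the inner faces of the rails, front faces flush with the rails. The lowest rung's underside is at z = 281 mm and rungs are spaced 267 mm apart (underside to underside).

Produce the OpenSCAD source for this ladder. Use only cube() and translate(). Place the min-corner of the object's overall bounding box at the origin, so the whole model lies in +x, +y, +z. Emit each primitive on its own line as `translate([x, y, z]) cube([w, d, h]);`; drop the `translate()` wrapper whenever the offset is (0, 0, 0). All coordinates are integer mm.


cube([35, 35, 2405]);
translate([334, 0, 0]) cube([35, 35, 2405]);
translate([35, 0, 281]) cube([299, 35, 23]);
translate([35, 0, 548]) cube([299, 35, 23]);
translate([35, 0, 815]) cube([299, 35, 23]);
translate([35, 0, 1082]) cube([299, 35, 23]);
translate([35, 0, 1349]) cube([299, 35, 23]);
translate([35, 0, 1616]) cube([299, 35, 23]);
translate([35, 0, 1883]) cube([299, 35, 23]);
translate([35, 0, 2150]) cube([299, 35, 23]);


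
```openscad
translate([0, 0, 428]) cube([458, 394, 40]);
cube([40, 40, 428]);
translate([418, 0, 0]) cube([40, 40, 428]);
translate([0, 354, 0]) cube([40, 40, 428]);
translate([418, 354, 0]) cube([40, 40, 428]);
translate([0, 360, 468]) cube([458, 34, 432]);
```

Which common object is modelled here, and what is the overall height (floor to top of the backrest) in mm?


A chair. The overall height is 900 mm.

A slab on four corner posts with a tall panel at the back — a chair. The seat slab sits at z = 428 with thickness 40, and the 432 mm backrest starts at the seat top, so the overall height is 428 + 40 + 432 = 900 mm.


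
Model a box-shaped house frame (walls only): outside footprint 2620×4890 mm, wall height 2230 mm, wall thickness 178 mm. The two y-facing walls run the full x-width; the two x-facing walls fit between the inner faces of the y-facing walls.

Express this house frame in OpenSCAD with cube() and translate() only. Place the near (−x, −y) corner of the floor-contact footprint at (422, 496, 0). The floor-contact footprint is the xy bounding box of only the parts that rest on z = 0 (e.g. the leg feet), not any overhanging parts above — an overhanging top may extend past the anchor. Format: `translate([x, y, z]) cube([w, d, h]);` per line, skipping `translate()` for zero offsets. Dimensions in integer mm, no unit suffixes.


translate([422, 496, 0]) cube([2620, 178, 2230]);
translate([422, 5208, 0]) cube([2620, 178, 2230]);
translate([422, 674, 0]) cube([178, 4534, 2230]);
translate([2864, 674, 0]) cube([178, 4534, 2230]);


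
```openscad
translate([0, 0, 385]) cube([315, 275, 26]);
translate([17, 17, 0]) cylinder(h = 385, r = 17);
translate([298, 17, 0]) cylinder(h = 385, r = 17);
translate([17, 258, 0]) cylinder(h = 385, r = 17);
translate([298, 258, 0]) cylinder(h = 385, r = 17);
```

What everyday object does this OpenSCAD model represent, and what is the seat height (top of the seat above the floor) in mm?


A stool. The seat height is 411 mm.

A 315×275×26 slab at z = 385 on four corner cylinders — a stool. The seat top is 385 + 26 = 411 mm.


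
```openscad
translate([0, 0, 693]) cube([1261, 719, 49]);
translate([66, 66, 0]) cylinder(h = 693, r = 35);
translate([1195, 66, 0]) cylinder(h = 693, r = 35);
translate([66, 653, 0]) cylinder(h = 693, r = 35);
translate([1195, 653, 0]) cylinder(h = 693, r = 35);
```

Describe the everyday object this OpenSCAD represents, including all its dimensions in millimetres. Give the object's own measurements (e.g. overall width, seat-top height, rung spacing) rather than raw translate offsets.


A table: top 1261 mm (x) × 719 mm (y), 49 mm thick, upper face at z = 742 mm, on four round legs of 70 mm diameter, each leg's bounding box inset 31 mm from the nearest pair of top edges from z = 0 to the bottom of the top.


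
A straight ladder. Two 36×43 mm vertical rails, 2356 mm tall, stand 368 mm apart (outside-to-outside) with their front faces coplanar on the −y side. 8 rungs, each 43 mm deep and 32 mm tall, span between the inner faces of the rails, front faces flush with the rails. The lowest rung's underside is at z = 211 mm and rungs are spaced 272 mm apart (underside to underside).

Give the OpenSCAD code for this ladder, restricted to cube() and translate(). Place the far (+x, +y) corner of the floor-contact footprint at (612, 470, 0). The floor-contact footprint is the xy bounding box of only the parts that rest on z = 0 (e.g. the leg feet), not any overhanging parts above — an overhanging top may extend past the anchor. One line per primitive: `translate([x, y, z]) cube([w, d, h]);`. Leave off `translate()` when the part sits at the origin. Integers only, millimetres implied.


translate([244, 427, 0]) cube([36, 43, 2356]);
translate([576, 427, 0]) cube([36, 43, 2356]);
translate([280, 427, 211]) cube([296, 43, 32]);
translate([280, 427, 483]) cube([296, 43, 32]);
translate([280, 427, 755]) cube([296, 43, 32]);
translate([280, 427, 1027]) cube([296, 43, 32]);
translate([280, 427, 1299]) cube([296, 43, 32]);
translate([280, 427, 1571]) cube([296, 43, 32]);
translate([280, 427, 1843]) cube([296, 43, 32]);
translate([280, 427, 2115]) cube([296, 43, 32]);


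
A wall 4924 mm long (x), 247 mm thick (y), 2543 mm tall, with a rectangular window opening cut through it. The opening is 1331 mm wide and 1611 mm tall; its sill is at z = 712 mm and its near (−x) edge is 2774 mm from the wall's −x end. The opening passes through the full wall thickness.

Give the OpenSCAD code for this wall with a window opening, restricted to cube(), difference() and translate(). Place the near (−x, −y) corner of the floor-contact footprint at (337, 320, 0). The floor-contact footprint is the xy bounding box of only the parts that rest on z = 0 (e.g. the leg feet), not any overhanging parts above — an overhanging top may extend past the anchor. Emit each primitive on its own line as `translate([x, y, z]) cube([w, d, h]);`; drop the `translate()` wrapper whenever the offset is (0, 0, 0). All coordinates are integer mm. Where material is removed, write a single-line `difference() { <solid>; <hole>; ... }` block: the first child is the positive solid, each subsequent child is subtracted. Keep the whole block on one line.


difference() { translate([337, 320, 0]) cube([4924, 247, 2543]); translate([3111, 320, 712]) cube([1331, 247, 1611]); }


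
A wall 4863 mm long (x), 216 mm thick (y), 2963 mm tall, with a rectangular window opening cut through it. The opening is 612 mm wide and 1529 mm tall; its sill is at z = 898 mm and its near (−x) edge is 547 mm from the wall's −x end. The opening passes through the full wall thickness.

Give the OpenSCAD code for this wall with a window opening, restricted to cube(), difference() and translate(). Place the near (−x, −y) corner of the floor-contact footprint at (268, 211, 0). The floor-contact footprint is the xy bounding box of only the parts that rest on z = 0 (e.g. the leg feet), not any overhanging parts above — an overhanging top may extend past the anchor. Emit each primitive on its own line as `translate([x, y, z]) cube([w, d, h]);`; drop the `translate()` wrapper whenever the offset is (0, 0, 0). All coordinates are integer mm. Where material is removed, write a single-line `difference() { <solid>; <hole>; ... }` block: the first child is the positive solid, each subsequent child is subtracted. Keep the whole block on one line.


difference() { translate([268, 211, 0]) cube([4863, 216, 2963]); translate([815, 211, 898]) cube([612, 216, 1529]); }


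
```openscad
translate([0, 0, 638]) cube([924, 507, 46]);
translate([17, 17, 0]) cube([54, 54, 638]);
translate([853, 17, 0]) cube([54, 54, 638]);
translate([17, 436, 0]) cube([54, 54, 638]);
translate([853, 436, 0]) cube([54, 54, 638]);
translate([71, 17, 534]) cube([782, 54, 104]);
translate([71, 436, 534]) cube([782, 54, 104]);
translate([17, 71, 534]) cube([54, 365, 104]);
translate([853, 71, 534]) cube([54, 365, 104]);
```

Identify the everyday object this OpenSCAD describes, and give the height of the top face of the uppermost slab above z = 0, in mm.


A table. The table height is 684 mm.

A 924×507×46 slab sits at z = 638 on four 54 mm square posts — a table. The top surface is at 638 + 46 = 684 mm.


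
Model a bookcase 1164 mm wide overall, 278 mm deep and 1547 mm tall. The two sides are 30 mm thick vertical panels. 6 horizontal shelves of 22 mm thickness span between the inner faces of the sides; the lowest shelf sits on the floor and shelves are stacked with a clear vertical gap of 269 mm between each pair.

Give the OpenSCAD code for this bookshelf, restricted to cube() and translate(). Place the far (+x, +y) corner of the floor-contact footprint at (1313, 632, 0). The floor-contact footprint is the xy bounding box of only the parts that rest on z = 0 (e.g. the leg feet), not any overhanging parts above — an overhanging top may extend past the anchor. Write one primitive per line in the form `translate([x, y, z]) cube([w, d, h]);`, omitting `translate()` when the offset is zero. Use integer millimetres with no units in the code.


translate([149, 354, 0]) cube([30, 278, 1547]);
translate([1283, 354, 0]) cube([30, 278, 1547]);
translate([179, 354, 0]) cube([1104, 278, 22]);
translate([179, 354, 291]) cube([1104, 278, 22]);
translate([179, 354, 582]) cube([1104, 278, 22]);
translate([179, 354, 873]) cube([1104, 278, 22]);
translate([179, 354, 1164]) cube([1104, 278, 22]);
translate([179, 354, 1455]) cube([1104, 278, 22]);
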